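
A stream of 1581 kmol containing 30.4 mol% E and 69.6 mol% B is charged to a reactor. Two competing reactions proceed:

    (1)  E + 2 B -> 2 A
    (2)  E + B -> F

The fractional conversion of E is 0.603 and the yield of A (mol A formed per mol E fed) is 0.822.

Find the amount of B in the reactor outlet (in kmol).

613 kmol

Yield of A: 2ξ₁ / 480.6 = 0.822 → ξ₁ = 197.5 kmol.
Conversion of E: 1ξ₁ + 1ξ₂ = 0.603 × 480.6 = 289.8 → ξ₂ = 92.28 kmol.
Outlet amounts (n = n₀ + Σ ν·ξ):
  E: 480.6 − 1(197.5) − 1(92.28) = 190.8
  B: 1100 − 2(197.5) − 1(92.28) = 613
  A: 0 + 2(197.5) = 395.1
  F: 0 + 1(92.28) = 92.28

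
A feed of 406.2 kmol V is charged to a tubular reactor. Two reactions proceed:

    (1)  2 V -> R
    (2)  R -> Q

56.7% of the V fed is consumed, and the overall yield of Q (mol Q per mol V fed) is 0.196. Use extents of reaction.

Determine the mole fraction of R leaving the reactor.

Conversion of V: V consumed = 2ξ₁ = 0.567 × 406.2 → ξ₁ = 115.2 kmol.
Yield of Q: 1ξ₂ / 406.2 = 0.196 → ξ₂ = 79.62 kmol.
Outlet amounts (n = n₀ + Σ ν·ξ):
  V: 406.2 − 2(115.2) = 175.9
  R: 0 + 1(115.2) − 1(79.62) = 35.54
  Q: 0 + 1(79.62) = 79.62
Total out = 291 kmol; y_R = 35.54 / 291 = 0.1221.

0.122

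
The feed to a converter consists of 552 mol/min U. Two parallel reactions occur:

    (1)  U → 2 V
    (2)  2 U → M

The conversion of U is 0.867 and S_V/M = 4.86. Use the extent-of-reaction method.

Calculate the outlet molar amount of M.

108 mol/min

Conversion of U: U consumed = 0.867 × 552 = 478.6 mol/min = 1ξ₁ + 2ξ₂.
Selectivity: 2ξ₁ / (1ξ₂) = 4.86 → ξ₁ = 2.43 ξ₂.
Substitute: (1·2.43 + 2) ξ₂ = 478.6 → ξ₂ = 108 mol/min, ξ₁ = 262.5 mol/min.
Outlet amounts (n = n₀ + Σ ν·ξ):
  U: 552 − 1(262.5) − 2(108) = 73.42
  V: 0 + 2(262.5) = 525
  M: 0 + 1(108) = 108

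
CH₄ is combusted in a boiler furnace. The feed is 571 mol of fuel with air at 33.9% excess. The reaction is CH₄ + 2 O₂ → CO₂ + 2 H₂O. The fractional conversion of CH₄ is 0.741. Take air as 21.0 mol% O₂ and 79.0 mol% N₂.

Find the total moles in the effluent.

7850 mol

Stoichiometric O₂ = 2 × 571 = 1142 mol; O₂ fed = 1142 × 1.339 = 1529 mol.
N₂ fed = 1529 × 79/21 = 5752 mol.
Fuel reacted = 0.741 × 571 → ξ = 423.1 mol.
Outlet (n = n₀ + ν ξ):
  CH₄: 571 − 1(423.1) = 147.9
  O₂: 1529 − 2(423.1) = 682.9
  N₂: 5752 (inert)
  CO₂: 0 + 1(423.1) = 423.1
  H₂O: 0 + 2(423.1) = 846.2
Total out = 147.9 + 682.9 + 5752 + 423.1 + 846.2 = 7853 mol.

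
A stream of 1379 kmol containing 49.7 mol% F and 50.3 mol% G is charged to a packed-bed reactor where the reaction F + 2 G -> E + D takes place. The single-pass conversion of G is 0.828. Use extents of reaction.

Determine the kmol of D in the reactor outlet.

G reacted = 0.828 × 693.6 = 574.3 kmol; ν_G = −2, so ξ = 574.3/2 = 287.2 kmol.
Outlet amounts (n = n₀ + ν ξ):
  F: 685.4 − 1(287.2) = 398.2
  G: 693.6 − 2(287.2) = 119.3
  E: 0 + 1(287.2) = 287.2
  D: 0 + 1(287.2) = 287.2

287 kmol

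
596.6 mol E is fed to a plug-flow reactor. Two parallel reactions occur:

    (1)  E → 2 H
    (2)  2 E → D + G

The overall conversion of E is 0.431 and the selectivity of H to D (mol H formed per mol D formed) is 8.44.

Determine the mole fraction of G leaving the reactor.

0.0536

Conversion of E: E consumed = 0.431 × 596.6 = 257.1 mol = 1ξ₁ + 2ξ₂.
Selectivity: 2ξ₁ / (1ξ₂) = 8.44 → ξ₁ = 4.22 ξ₂.
Substitute: (1·4.22 + 2) ξ₂ = 257.1 → ξ₂ = 41.34 mol, ξ₁ = 174.5 mol.
Outlet amounts (n = n₀ + Σ ν·ξ):
  E: 596.6 − 1(174.5) − 2(41.34) = 339.5
  H: 0 + 2(174.5) = 348.9
  D: 0 + 1(41.34) = 41.34
  G: 0 + 1(41.34) = 41.34
Total out = 771.1 mol; y_G = 41.34 / 771.1 = 0.05361.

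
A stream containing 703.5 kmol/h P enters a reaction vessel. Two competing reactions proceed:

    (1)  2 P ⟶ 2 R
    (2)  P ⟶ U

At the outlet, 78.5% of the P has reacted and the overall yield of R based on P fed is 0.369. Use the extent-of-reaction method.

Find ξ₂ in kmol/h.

Yield of R: 2ξ₁ / 703.5 = 0.369 → ξ₁ = 129.8 kmol/h.
Conversion of P: 2ξ₁ + 1ξ₂ = 0.785 × 703.5 = 552.2 → ξ₂ = 292.7 kmol/h.
Outlet amounts (n = n₀ + Σ ν·ξ):
  P: 703.5 − 2(129.8) − 1(292.7) = 151.3
  R: 0 + 2(129.8) = 259.6
  U: 0 + 1(292.7) = 292.7

ξ₂ = 293 kmol/h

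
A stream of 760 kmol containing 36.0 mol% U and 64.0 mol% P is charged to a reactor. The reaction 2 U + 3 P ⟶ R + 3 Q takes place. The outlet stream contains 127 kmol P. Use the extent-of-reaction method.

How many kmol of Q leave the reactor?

For P: n = n₀ − 3ξ → 127 = 486.4 − 3ξ, giving ξ = 119.8 kmol.
Outlet amounts (n = n₀ + ν ξ):
  U: 273.6 − 2(119.8) = 34
  P: 486.4 − 3(119.8) = 127
  R: 0 + 1(119.8) = 119.8
  Q: 0 + 3(119.8) = 359.4

359 kmol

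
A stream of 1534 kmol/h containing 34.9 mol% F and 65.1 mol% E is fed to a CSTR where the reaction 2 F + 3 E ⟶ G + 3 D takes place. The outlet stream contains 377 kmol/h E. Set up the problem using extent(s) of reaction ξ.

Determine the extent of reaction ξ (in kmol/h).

ξ = 207 kmol/h

For E: n = n₀ − 3ξ → 377 = 998.6 − 3ξ, giving ξ = 207.2 kmol/h.
Outlet amounts (n = n₀ + ν ξ):
  F: 535.4 − 2(207.2) = 120.9
  E: 998.6 − 3(207.2) = 377
  G: 0 + 1(207.2) = 207.2
  D: 0 + 3(207.2) = 621.6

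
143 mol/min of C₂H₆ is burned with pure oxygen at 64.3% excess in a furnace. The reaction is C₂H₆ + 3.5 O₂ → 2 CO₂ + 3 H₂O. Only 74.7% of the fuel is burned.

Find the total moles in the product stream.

Stoichiometric O₂ = 3.5 × 143 = 500.5 mol/min; O₂ fed = 500.5 × 1.643 = 822.3 mol/min.
Fuel reacted = 0.747 × 143 → ξ = 106.8 mol/min.
Outlet (n = n₀ + ν ξ):
  C₂H₆: 143 − 1(106.8) = 36.18
  O₂: 822.3 − 3.5(106.8) = 448.4
  CO₂: 0 + 2(106.8) = 213.6
  H₂O: 0 + 3(106.8) = 320.5
Total out = 36.18 + 448.4 + 213.6 + 320.5 = 1019 mol/min.

1020 mol/min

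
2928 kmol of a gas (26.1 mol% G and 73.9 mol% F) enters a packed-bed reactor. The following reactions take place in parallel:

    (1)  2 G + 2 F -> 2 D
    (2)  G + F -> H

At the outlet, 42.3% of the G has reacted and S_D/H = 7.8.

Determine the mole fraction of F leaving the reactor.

0.707

Conversion of G: G consumed = 0.423 × 764.2 = 323.3 kmol = 2ξ₁ + 1ξ₂.
Selectivity: 2ξ₁ / (1ξ₂) = 7.8 → ξ₁ = 3.9 ξ₂.
Substitute: (2·3.9 + 1) ξ₂ = 323.3 → ξ₂ = 36.73 kmol, ξ₁ = 143.3 kmol.
Outlet amounts (n = n₀ + Σ ν·ξ):
  G: 764.2 − 2(143.3) − 1(36.73) = 440.9
  F: 2164 − 2(143.3) − 1(36.73) = 1841
  D: 0 + 2(143.3) = 286.5
  H: 0 + 1(36.73) = 36.73
Total out = 2605 kmol; y_F = 1841 / 2605 = 0.7066.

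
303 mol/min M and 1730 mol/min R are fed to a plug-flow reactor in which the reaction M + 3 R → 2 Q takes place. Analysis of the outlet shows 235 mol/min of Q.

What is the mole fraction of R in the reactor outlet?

0.766

For Q: n = n₀ + 2ξ → 235 = 0 + 2ξ, giving ξ = 117.5 mol/min.
Outlet amounts (n = n₀ + ν ξ):
  M: 303 − 1(117.5) = 185.5
  R: 1730 − 3(117.5) = 1378
  Q: 0 + 2(117.5) = 235
Total out = 1798 mol/min; y_R = 1378 / 1798 = 0.7661.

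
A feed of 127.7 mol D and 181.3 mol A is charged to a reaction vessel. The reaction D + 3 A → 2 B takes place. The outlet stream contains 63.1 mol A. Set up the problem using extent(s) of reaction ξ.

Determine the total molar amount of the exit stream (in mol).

For A: n = n₀ − 3ξ → 63.1 = 181.3 − 3ξ, giving ξ = 39.4 mol.
Outlet amounts (n = n₀ + ν ξ):
  D: 127.7 − 1(39.4) = 88.3
  A: 181.3 − 3(39.4) = 63.1
  B: 0 + 2(39.4) = 78.8
Total out = 88.3 + 63.1 + 78.8 = 230.2 mol.

230 mol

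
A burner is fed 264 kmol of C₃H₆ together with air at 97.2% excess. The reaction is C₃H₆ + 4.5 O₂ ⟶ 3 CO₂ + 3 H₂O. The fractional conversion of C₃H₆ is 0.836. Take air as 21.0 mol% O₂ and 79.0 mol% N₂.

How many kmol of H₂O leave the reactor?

662 kmol

Stoichiometric O₂ = 4.5 × 264 = 1188 kmol; O₂ fed = 1188 × 1.972 = 2343 kmol.
N₂ fed = 2343 × 79/21 = 8813 kmol.
Fuel reacted = 0.836 × 264 → ξ = 220.7 kmol.
Outlet (n = n₀ + ν ξ):
  C₃H₆: 264 − 1(220.7) = 43.3
  O₂: 2343 − 4.5(220.7) = 1350
  N₂: 8813 (inert)
  CO₂: 0 + 3(220.7) = 662.1
  H₂O: 0 + 3(220.7) = 662.1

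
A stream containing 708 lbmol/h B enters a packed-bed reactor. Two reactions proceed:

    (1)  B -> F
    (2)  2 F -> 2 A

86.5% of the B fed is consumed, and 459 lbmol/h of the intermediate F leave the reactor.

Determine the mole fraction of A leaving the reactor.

Conversion of B: B consumed = 1ξ₁ = 0.865 × 708 → ξ₁ = 612.4 lbmol/h.
F balance: n_F = 0 + 1ξ₁ − 2ξ₂ = 459 → ξ₂ = (1·612.4 − 459)/2 = 76.71 lbmol/h.
Outlet amounts (n = n₀ + Σ ν·ξ):
  B: 708 − 1(612.4) = 95.58
  F: 0 + 1(612.4) − 2(76.71) = 459
  A: 0 + 2(76.71) = 153.4
Total out = 708 lbmol/h; y_A = 153.4 / 708 = 0.2167.

0.217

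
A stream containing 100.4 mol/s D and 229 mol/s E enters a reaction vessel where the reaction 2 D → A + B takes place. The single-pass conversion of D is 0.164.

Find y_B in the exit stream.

D reacted = 0.164 × 100.4 = 16.47 mol/s; ν_D = −2, so ξ = 16.47/2 = 8.233 mol/s.
Outlet amounts (n = n₀ + ν ξ):
  D: 100.4 − 2(8.233) = 83.93
  A: 0 + 1(8.233) = 8.233
  B: 0 + 1(8.233) = 8.233
  E: 229 (inert)
Total out = 329.4 mol/s; y_B = 8.233 / 329.4 = 0.02499.

0.025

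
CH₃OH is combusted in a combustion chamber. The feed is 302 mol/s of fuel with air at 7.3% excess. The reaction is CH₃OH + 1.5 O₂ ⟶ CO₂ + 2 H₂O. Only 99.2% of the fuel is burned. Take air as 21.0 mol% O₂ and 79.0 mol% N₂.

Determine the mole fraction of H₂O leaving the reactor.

Stoichiometric O₂ = 1.5 × 302 = 453 mol/s; O₂ fed = 453 × 1.073 = 486.1 mol/s.
N₂ fed = 486.1 × 79/21 = 1829 mol/s.
Fuel reacted = 0.992 × 302 → ξ = 299.6 mol/s.
Outlet (n = n₀ + ν ξ):
  CH₃OH: 302 − 1(299.6) = 2.416
  O₂: 486.1 − 1.5(299.6) = 36.69
  N₂: 1829 (inert)
  CO₂: 0 + 1(299.6) = 299.6
  H₂O: 0 + 2(299.6) = 599.2
Total out = 2766 mol/s; y_H₂O = 599.2 / 2766 = 0.2166.

0.217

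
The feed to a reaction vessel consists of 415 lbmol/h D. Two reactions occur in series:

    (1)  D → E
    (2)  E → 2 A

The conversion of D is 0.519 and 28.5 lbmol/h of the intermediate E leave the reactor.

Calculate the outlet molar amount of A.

374 lbmol/h

Conversion of D: D consumed = 1ξ₁ = 0.519 × 415 → ξ₁ = 215.4 lbmol/h.
E balance: n_E = 0 + 1ξ₁ − 1ξ₂ = 28.5 → ξ₂ = (1·215.4 − 28.5)/1 = 186.9 lbmol/h.
Outlet amounts (n = n₀ + Σ ν·ξ):
  D: 415 − 1(215.4) = 199.6
  E: 0 + 1(215.4) − 1(186.9) = 28.5
  A: 0 + 2(186.9) = 373.8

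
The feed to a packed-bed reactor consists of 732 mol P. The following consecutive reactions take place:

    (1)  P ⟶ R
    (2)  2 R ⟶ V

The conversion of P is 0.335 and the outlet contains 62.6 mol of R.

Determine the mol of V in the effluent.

Conversion of P: P consumed = 1ξ₁ = 0.335 × 732 → ξ₁ = 245.2 mol.
R balance: n_R = 0 + 1ξ₁ − 2ξ₂ = 62.6 → ξ₂ = (1·245.2 − 62.6)/2 = 91.31 mol.
Outlet amounts (n = n₀ + Σ ν·ξ):
  P: 732 − 1(245.2) = 486.8
  R: 0 + 1(245.2) − 2(91.31) = 62.6
  V: 0 + 1(91.31) = 91.31

91.3 mol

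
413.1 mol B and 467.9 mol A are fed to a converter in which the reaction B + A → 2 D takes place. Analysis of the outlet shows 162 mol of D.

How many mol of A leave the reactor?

387 mol

For D: n = n₀ + 2ξ → 162 = 0 + 2ξ, giving ξ = 81 mol.
Outlet amounts (n = n₀ + ν ξ):
  B: 413.1 − 1(81) = 332.1
  A: 467.9 − 1(81) = 386.9
  D: 0 + 2(81) = 162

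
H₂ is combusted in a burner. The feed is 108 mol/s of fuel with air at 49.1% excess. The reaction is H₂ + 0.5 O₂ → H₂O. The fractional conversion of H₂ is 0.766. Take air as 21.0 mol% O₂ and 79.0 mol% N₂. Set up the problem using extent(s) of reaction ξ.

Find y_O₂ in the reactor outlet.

0.087

Stoichiometric O₂ = 0.5 × 108 = 54 mol/s; O₂ fed = 54 × 1.491 = 80.51 mol/s.
N₂ fed = 80.51 × 79/21 = 302.9 mol/s.
Fuel reacted = 0.766 × 108 → ξ = 82.73 mol/s.
Outlet (n = n₀ + ν ξ):
  H₂: 108 − 1(82.73) = 25.27
  O₂: 80.51 − 0.5(82.73) = 39.15
  N₂: 302.9 (inert)
  H₂O: 0 + 1(82.73) = 82.73
Total out = 450 mol/s; y_O₂ = 39.15 / 450 = 0.08699.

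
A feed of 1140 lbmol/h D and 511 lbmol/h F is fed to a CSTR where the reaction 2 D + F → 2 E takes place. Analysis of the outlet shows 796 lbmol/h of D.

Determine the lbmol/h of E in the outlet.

For D: n = n₀ − 2ξ → 796 = 1140 − 2ξ, giving ξ = 172 lbmol/h.
Outlet amounts (n = n₀ + ν ξ):
  D: 1140 − 2(172) = 796
  F: 511 − 1(172) = 339
  E: 0 + 2(172) = 344

344 lbmol/h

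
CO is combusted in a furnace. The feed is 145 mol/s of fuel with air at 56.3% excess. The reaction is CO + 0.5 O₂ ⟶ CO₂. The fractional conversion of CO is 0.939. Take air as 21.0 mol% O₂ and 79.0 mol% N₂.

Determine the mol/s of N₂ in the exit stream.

Stoichiometric O₂ = 0.5 × 145 = 72.5 mol/s; O₂ fed = 72.5 × 1.563 = 113.3 mol/s.
N₂ fed = 113.3 × 79/21 = 426.3 mol/s.
Fuel reacted = 0.939 × 145 → ξ = 136.2 mol/s.
Outlet (n = n₀ + ν ξ):
  CO: 145 − 1(136.2) = 8.845
  O₂: 113.3 − 0.5(136.2) = 45.24
  N₂: 426.3 (inert)
  CO₂: 0 + 1(136.2) = 136.2

426 mol/s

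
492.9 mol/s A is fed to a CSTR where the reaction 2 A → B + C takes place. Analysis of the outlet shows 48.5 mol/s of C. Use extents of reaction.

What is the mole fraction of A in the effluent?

0.803

For C: n = n₀ + 1ξ → 48.5 = 0 + 1ξ, giving ξ = 48.5 mol/s.
Outlet amounts (n = n₀ + ν ξ):
  A: 492.9 − 2(48.5) = 395.9
  B: 0 + 1(48.5) = 48.5
  C: 0 + 1(48.5) = 48.5
Total out = 492.9 mol/s; y_A = 395.9 / 492.9 = 0.8032.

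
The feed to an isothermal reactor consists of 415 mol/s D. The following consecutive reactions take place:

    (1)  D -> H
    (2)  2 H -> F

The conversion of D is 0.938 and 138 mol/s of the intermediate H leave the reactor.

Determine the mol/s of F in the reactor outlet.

126 mol/s

Conversion of D: D consumed = 1ξ₁ = 0.938 × 415 → ξ₁ = 389.3 mol/s.
H balance: n_H = 0 + 1ξ₁ − 2ξ₂ = 138 → ξ₂ = (1·389.3 − 138)/2 = 125.6 mol/s.
Outlet amounts (n = n₀ + Σ ν·ξ):
  D: 415 − 1(389.3) = 25.73
  H: 0 + 1(389.3) − 2(125.6) = 138
  F: 0 + 1(125.6) = 125.6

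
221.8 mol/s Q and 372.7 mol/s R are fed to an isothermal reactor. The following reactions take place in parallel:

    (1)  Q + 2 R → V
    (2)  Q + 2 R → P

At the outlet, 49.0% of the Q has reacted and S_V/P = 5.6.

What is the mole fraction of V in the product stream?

Conversion of Q: Q consumed = 0.49 × 221.8 = 108.7 mol/s = 1ξ₁ + 1ξ₂.
Selectivity: 1ξ₁ / (1ξ₂) = 5.6 → ξ₁ = 5.6 ξ₂.
Substitute: (1·5.6 + 1) ξ₂ = 108.7 → ξ₂ = 16.47 mol/s, ξ₁ = 92.22 mol/s.
Outlet amounts (n = n₀ + Σ ν·ξ):
  Q: 221.8 − 1(92.22) − 1(16.47) = 113.1
  R: 372.7 − 2(92.22) − 2(16.47) = 155.3
  V: 0 + 1(92.22) = 92.22
  P: 0 + 1(16.47) = 16.47
Total out = 377.1 mol/s; y_V = 92.22 / 377.1 = 0.2445.

0.245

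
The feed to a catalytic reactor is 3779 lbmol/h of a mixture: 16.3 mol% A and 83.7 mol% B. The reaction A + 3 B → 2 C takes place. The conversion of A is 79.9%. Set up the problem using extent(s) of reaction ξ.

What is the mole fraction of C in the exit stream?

A reacted = 0.799 × 616 = 492.2 lbmol/h; ν_A = −1, so ξ = 492.2/1 = 492.2 lbmol/h.
Outlet amounts (n = n₀ + ν ξ):
  A: 616 − 1(492.2) = 123.8
  B: 3163 − 3(492.2) = 1687
  C: 0 + 2(492.2) = 984.3
Total out = 2795 lbmol/h; y_C = 984.3 / 2795 = 0.3522.

0.352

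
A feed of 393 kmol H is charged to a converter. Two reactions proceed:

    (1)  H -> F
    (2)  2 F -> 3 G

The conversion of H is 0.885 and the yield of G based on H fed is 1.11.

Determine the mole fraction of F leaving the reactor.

0.106

Conversion of H: H consumed = 1ξ₁ = 0.885 × 393 → ξ₁ = 347.8 kmol.
Yield of G: 3ξ₂ / 393 = 1.11 → ξ₂ = 145.4 kmol.
Outlet amounts (n = n₀ + Σ ν·ξ):
  H: 393 − 1(347.8) = 45.19
  F: 0 + 1(347.8) − 2(145.4) = 56.99
  G: 0 + 3(145.4) = 436.2
Total out = 538.4 kmol; y_F = 56.99 / 538.4 = 0.1058.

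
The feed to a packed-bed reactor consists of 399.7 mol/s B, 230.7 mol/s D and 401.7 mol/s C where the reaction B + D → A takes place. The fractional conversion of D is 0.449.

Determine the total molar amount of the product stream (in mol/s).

D reacted = 0.449 × 230.7 = 103.6 mol/s; ν_D = −1, so ξ = 103.6/1 = 103.6 mol/s.
Outlet amounts (n = n₀ + ν ξ):
  B: 399.7 − 1(103.6) = 296.1
  D: 230.7 − 1(103.6) = 127.1
  A: 0 + 1(103.6) = 103.6
  C: 401.7 (inert)
Total out = 296.1 + 127.1 + 103.6 + 401.7 = 928.5 mol/s.

929 mol/s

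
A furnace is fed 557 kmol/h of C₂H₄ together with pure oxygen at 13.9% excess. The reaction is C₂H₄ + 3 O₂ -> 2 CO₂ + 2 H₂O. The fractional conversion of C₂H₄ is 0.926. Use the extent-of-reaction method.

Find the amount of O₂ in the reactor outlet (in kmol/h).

356 kmol/h

Stoichiometric O₂ = 3 × 557 = 1671 kmol/h; O₂ fed = 1671 × 1.139 = 1903 kmol/h.
Fuel reacted = 0.926 × 557 → ξ = 515.8 kmol/h.
Outlet (n = n₀ + ν ξ):
  C₂H₄: 557 − 1(515.8) = 41.22
  O₂: 1903 − 3(515.8) = 355.9
  CO₂: 0 + 2(515.8) = 1032
  H₂O: 0 + 2(515.8) = 1032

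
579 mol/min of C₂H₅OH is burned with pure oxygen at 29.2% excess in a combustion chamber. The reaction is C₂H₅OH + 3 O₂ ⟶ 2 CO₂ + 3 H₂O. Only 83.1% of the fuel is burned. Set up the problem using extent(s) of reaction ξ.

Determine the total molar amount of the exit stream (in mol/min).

3300 mol/min

Stoichiometric O₂ = 3 × 579 = 1737 mol/min; O₂ fed = 1737 × 1.292 = 2244 mol/min.
Fuel reacted = 0.831 × 579 → ξ = 481.1 mol/min.
Outlet (n = n₀ + ν ξ):
  C₂H₅OH: 579 − 1(481.1) = 97.85
  O₂: 2244 − 3(481.1) = 800.8
  CO₂: 0 + 2(481.1) = 962.3
  H₂O: 0 + 3(481.1) = 1443
Total out = 97.85 + 800.8 + 962.3 + 1443 = 3304 mol/min.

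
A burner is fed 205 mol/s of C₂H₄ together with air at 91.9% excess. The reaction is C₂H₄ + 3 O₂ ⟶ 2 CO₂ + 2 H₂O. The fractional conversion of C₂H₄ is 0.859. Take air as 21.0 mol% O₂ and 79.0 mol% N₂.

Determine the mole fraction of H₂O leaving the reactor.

0.0605

Stoichiometric O₂ = 3 × 205 = 615 mol/s; O₂ fed = 615 × 1.919 = 1180 mol/s.
N₂ fed = 1180 × 79/21 = 4440 mol/s.
Fuel reacted = 0.859 × 205 → ξ = 176.1 mol/s.
Outlet (n = n₀ + ν ξ):
  C₂H₄: 205 − 1(176.1) = 28.91
  O₂: 1180 − 3(176.1) = 651.9
  N₂: 4440 (inert)
  CO₂: 0 + 2(176.1) = 352.2
  H₂O: 0 + 2(176.1) = 352.2
Total out = 5825 mol/s; y_H₂O = 352.2 / 5825 = 0.06046.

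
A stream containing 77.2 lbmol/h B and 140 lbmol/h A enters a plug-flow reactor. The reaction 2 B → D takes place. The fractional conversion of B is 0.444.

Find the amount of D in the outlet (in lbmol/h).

17.1 lbmol/h

B reacted = 0.444 × 77.2 = 34.28 lbmol/h; ν_B = −2, so ξ = 34.28/2 = 17.14 lbmol/h.
Outlet amounts (n = n₀ + ν ξ):
  B: 77.2 − 2(17.14) = 42.92
  D: 0 + 1(17.14) = 17.14
  A: 140 (inert)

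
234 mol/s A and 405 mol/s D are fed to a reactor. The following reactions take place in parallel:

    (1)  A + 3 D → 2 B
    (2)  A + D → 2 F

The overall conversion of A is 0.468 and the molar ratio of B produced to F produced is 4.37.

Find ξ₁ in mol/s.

Conversion of A: A consumed = 0.468 × 234 = 109.5 mol/s = 1ξ₁ + 1ξ₂.
Selectivity: 2ξ₁ / (2ξ₂) = 4.37 → ξ₁ = 4.37 ξ₂.
Substitute: (1·4.37 + 1) ξ₂ = 109.5 → ξ₂ = 20.39 mol/s, ξ₁ = 89.12 mol/s.
Outlet amounts (n = n₀ + Σ ν·ξ):
  A: 234 − 1(89.12) − 1(20.39) = 124.5
  D: 405 − 3(89.12) − 1(20.39) = 117.3
  B: 0 + 2(89.12) = 178.2
  F: 0 + 2(20.39) = 40.79

ξ₁ = 89.1 mol/s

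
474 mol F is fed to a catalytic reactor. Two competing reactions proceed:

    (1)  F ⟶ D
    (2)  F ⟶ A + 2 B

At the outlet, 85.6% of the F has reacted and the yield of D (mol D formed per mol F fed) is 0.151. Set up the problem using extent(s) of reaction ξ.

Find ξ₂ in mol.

ξ₂ = 334 mol

Yield of D: 1ξ₁ / 474 = 0.151 → ξ₁ = 71.57 mol.
Conversion of F: 1ξ₁ + 1ξ₂ = 0.856 × 474 = 405.7 → ξ₂ = 334.2 mol.
Outlet amounts (n = n₀ + Σ ν·ξ):
  F: 474 − 1(71.57) − 1(334.2) = 68.26
  D: 0 + 1(71.57) = 71.57
  A: 0 + 1(334.2) = 334.2
  B: 0 + 2(334.2) = 668.3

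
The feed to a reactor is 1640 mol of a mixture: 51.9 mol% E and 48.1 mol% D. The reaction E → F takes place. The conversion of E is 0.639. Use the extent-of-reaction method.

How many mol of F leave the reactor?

544 mol

E reacted = 0.639 × 851.2 = 543.9 mol; ν_E = −1, so ξ = 543.9/1 = 543.9 mol.
Outlet amounts (n = n₀ + ν ξ):
  E: 851.2 − 1(543.9) = 307.3
  F: 0 + 1(543.9) = 543.9
  D: 788.8 (inert)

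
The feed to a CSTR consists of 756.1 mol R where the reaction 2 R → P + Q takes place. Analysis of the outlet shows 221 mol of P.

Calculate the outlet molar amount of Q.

221 mol

For P: n = n₀ + 1ξ → 221 = 0 + 1ξ, giving ξ = 221 mol.
Outlet amounts (n = n₀ + ν ξ):
  R: 756.1 − 2(221) = 314.1
  P: 0 + 1(221) = 221
  Q: 0 + 1(221) = 221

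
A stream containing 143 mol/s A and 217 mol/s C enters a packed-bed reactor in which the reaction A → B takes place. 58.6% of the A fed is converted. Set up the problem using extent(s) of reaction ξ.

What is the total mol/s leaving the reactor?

A reacted = 0.586 × 143 = 83.8 mol/s; ν_A = −1, so ξ = 83.8/1 = 83.8 mol/s.
Outlet amounts (n = n₀ + ν ξ):
  A: 143 − 1(83.8) = 59.2
  B: 0 + 1(83.8) = 83.8
  C: 217 (inert)
Total out = 59.2 + 83.8 + 217 = 360 mol/s.

360 mol/s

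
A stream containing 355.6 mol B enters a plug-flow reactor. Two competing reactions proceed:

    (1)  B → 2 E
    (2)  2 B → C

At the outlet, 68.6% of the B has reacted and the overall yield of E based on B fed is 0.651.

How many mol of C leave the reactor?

64.1 mol

Yield of E: 2ξ₁ / 355.6 = 0.651 → ξ₁ = 115.7 mol.
Conversion of B: 1ξ₁ + 2ξ₂ = 0.686 × 355.6 = 243.9 → ξ₂ = 64.1 mol.
Outlet amounts (n = n₀ + Σ ν·ξ):
  B: 355.6 − 1(115.7) − 2(64.1) = 111.7
  E: 0 + 2(115.7) = 231.5
  C: 0 + 1(64.1) = 64.1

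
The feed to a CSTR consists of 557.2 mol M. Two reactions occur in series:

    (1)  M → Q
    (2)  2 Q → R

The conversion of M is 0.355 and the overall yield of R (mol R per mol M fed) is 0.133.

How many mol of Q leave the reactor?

49.6 mol

Conversion of M: M consumed = 1ξ₁ = 0.355 × 557.2 → ξ₁ = 197.8 mol.
Yield of R: 1ξ₂ / 557.2 = 0.133 → ξ₂ = 74.11 mol.
Outlet amounts (n = n₀ + Σ ν·ξ):
  M: 557.2 − 1(197.8) = 359.4
  Q: 0 + 1(197.8) − 2(74.11) = 49.59
  R: 0 + 1(74.11) = 74.11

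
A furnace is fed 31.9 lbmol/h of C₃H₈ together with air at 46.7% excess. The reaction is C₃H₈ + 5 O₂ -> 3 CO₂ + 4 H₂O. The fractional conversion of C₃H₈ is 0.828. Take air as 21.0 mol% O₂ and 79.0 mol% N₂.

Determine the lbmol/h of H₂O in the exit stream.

Stoichiometric O₂ = 5 × 31.9 = 159.5 lbmol/h; O₂ fed = 159.5 × 1.467 = 234 lbmol/h.
N₂ fed = 234 × 79/21 = 880.2 lbmol/h.
Fuel reacted = 0.828 × 31.9 → ξ = 26.41 lbmol/h.
Outlet (n = n₀ + ν ξ):
  C₃H₈: 31.9 − 1(26.41) = 5.487
  O₂: 234 − 5(26.41) = 101.9
  N₂: 880.2 (inert)
  CO₂: 0 + 3(26.41) = 79.24
  H₂O: 0 + 4(26.41) = 105.7

106 lbmol/h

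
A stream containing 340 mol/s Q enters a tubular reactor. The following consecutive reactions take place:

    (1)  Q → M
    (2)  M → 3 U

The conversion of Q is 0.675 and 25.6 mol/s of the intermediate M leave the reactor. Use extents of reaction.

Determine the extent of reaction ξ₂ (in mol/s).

ξ₂ = 204 mol/s

Conversion of Q: Q consumed = 1ξ₁ = 0.675 × 340 → ξ₁ = 229.5 mol/s.
M balance: n_M = 0 + 1ξ₁ − 1ξ₂ = 25.6 → ξ₂ = (1·229.5 − 25.6)/1 = 203.9 mol/s.
Outlet amounts (n = n₀ + Σ ν·ξ):
  Q: 340 − 1(229.5) = 110.5
  M: 0 + 1(229.5) − 1(203.9) = 25.6
  U: 0 + 3(203.9) = 611.7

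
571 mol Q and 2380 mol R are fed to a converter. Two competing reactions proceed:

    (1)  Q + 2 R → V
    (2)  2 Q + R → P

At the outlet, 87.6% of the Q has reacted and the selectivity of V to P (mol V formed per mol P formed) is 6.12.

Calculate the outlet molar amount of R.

1560 mol

Conversion of Q: Q consumed = 0.876 × 571 = 500.2 mol = 1ξ₁ + 2ξ₂.
Selectivity: 1ξ₁ / (1ξ₂) = 6.12 → ξ₁ = 6.12 ξ₂.
Substitute: (1·6.12 + 2) ξ₂ = 500.2 → ξ₂ = 61.6 mol, ξ₁ = 377 mol.
Outlet amounts (n = n₀ + Σ ν·ξ):
  Q: 571 − 1(377) − 2(61.6) = 70.8
  R: 2380 − 2(377) − 1(61.6) = 1564
  V: 0 + 1(377) = 377
  P: 0 + 1(61.6) = 61.6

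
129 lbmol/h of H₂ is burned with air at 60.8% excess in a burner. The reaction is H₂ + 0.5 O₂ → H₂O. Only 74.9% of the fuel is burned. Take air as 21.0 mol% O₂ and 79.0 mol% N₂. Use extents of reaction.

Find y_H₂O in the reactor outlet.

0.168

Stoichiometric O₂ = 0.5 × 129 = 64.5 lbmol/h; O₂ fed = 64.5 × 1.608 = 103.7 lbmol/h.
N₂ fed = 103.7 × 79/21 = 390.2 lbmol/h.
Fuel reacted = 0.749 × 129 → ξ = 96.62 lbmol/h.
Outlet (n = n₀ + ν ξ):
  H₂: 129 − 1(96.62) = 32.38
  O₂: 103.7 − 0.5(96.62) = 55.41
  N₂: 390.2 (inert)
  H₂O: 0 + 1(96.62) = 96.62
Total out = 574.6 lbmol/h; y_H₂O = 96.62 / 574.6 = 0.1682.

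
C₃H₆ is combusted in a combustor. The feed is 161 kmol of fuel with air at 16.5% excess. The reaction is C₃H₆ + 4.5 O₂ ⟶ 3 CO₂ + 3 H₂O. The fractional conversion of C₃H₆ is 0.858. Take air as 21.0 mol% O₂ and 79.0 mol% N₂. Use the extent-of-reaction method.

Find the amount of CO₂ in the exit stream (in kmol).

414 kmol

Stoichiometric O₂ = 4.5 × 161 = 724.5 kmol; O₂ fed = 724.5 × 1.165 = 844 kmol.
N₂ fed = 844 × 79/21 = 3175 kmol.
Fuel reacted = 0.858 × 161 → ξ = 138.1 kmol.
Outlet (n = n₀ + ν ξ):
  C₃H₆: 161 − 1(138.1) = 22.86
  O₂: 844 − 4.5(138.1) = 222.4
  N₂: 3175 (inert)
  CO₂: 0 + 3(138.1) = 414.4
  H₂O: 0 + 3(138.1) = 414.4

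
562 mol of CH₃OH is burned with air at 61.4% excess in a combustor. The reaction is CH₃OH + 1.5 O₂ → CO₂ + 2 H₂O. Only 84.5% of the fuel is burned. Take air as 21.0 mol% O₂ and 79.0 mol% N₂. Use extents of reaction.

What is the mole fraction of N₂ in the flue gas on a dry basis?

Stoichiometric O₂ = 1.5 × 562 = 843 mol; O₂ fed = 843 × 1.614 = 1361 mol.
N₂ fed = 1361 × 79/21 = 5118 mol.
Fuel reacted = 0.845 × 562 → ξ = 474.9 mol.
Outlet (n = n₀ + ν ξ):
  CH₃OH: 562 − 1(474.9) = 87.11
  O₂: 1361 − 1.5(474.9) = 648.3
  N₂: 5118 (inert)
  CO₂: 0 + 1(474.9) = 474.9
  H₂O: 0 + 2(474.9) = 949.8
Dry total = 6329 mol; y_N₂ (dry) = 5118 / 6329 = 0.8088.

0.809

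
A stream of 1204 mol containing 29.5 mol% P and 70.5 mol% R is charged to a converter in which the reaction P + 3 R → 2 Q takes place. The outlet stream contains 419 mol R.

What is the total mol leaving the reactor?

For R: n = n₀ − 3ξ → 419 = 848.8 − 3ξ, giving ξ = 143.3 mol.
Outlet amounts (n = n₀ + ν ξ):
  P: 355.2 − 1(143.3) = 211.9
  R: 848.8 − 3(143.3) = 419
  Q: 0 + 2(143.3) = 286.5
Total out = 211.9 + 419 + 286.5 = 917.5 mol.

917 mol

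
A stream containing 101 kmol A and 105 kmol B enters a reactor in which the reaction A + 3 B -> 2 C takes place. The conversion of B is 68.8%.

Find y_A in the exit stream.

B reacted = 0.688 × 105 = 72.24 kmol; ν_B = −3, so ξ = 72.24/3 = 24.08 kmol.
Outlet amounts (n = n₀ + ν ξ):
  A: 101 − 1(24.08) = 76.92
  B: 105 − 3(24.08) = 32.76
  C: 0 + 2(24.08) = 48.16
Total out = 157.8 kmol; y_A = 76.92 / 157.8 = 0.4873.

0.487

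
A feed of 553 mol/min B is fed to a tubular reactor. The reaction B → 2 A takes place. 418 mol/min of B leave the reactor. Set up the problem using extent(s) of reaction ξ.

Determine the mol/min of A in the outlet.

270 mol/min

For B: n = n₀ − 1ξ → 418 = 553 − 1ξ, giving ξ = 135 mol/min.
Outlet amounts (n = n₀ + ν ξ):
  B: 553 − 1(135) = 418
  A: 0 + 2(135) = 270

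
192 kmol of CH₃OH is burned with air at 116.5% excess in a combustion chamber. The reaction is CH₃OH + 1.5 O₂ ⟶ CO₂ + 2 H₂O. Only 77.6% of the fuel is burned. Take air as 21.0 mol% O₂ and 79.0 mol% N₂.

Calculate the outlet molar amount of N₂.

2350 kmol

Stoichiometric O₂ = 1.5 × 192 = 288 kmol; O₂ fed = 288 × 2.165 = 623.5 kmol.
N₂ fed = 623.5 × 79/21 = 2346 kmol.
Fuel reacted = 0.776 × 192 → ξ = 149 kmol.
Outlet (n = n₀ + ν ξ):
  CH₃OH: 192 − 1(149) = 43.01
  O₂: 623.5 − 1.5(149) = 400
  N₂: 2346 (inert)
  CO₂: 0 + 1(149) = 149
  H₂O: 0 + 2(149) = 298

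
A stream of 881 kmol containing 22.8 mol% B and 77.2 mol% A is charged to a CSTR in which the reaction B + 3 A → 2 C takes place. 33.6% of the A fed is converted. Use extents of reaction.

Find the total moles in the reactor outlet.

A reacted = 0.336 × 680.1 = 228.5 kmol; ν_A = −3, so ξ = 228.5/3 = 76.17 kmol.
Outlet amounts (n = n₀ + ν ξ):
  B: 200.9 − 1(76.17) = 124.7
  A: 680.1 − 3(76.17) = 451.6
  C: 0 + 2(76.17) = 152.3
Total out = 124.7 + 451.6 + 152.3 = 728.7 kmol.

729 kmol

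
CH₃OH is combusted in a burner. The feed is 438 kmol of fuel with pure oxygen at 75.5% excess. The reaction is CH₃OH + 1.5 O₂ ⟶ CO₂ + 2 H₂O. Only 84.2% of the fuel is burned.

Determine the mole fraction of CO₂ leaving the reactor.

Stoichiometric O₂ = 1.5 × 438 = 657 kmol; O₂ fed = 657 × 1.755 = 1153 kmol.
Fuel reacted = 0.842 × 438 → ξ = 368.8 kmol.
Outlet (n = n₀ + ν ξ):
  CH₃OH: 438 − 1(368.8) = 69.2
  O₂: 1153 − 1.5(368.8) = 599.8
  CO₂: 0 + 1(368.8) = 368.8
  H₂O: 0 + 2(368.8) = 737.6
Total out = 1775 kmol; y_CO₂ = 368.8 / 1775 = 0.2077.

0.208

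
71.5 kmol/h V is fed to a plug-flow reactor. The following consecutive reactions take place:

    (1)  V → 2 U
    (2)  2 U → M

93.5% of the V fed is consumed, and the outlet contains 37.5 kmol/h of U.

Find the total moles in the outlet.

90.2 kmol/h

Conversion of V: V consumed = 1ξ₁ = 0.935 × 71.5 → ξ₁ = 66.85 kmol/h.
U balance: n_U = 0 + 2ξ₁ − 2ξ₂ = 37.5 → ξ₂ = (2·66.85 − 37.5)/2 = 48.1 kmol/h.
Outlet amounts (n = n₀ + Σ ν·ξ):
  V: 71.5 − 1(66.85) = 4.647
  U: 0 + 2(66.85) − 2(48.1) = 37.5
  M: 0 + 1(48.1) = 48.1
Total out = 4.647 + 37.5 + 48.1 = 90.25 kmol/h.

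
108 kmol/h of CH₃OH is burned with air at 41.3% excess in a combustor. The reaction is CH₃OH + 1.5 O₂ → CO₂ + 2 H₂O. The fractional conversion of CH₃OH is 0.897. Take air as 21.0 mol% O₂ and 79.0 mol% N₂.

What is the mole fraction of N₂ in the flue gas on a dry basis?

0.818

Stoichiometric O₂ = 1.5 × 108 = 162 kmol/h; O₂ fed = 162 × 1.413 = 228.9 kmol/h.
N₂ fed = 228.9 × 79/21 = 861.1 kmol/h.
Fuel reacted = 0.897 × 108 → ξ = 96.88 kmol/h.
Outlet (n = n₀ + ν ξ):
  CH₃OH: 108 − 1(96.88) = 11.12
  O₂: 228.9 − 1.5(96.88) = 83.59
  N₂: 861.1 (inert)
  CO₂: 0 + 1(96.88) = 96.88
  H₂O: 0 + 2(96.88) = 193.8
Dry total = 1053 kmol/h; y_N₂ (dry) = 861.1 / 1053 = 0.818.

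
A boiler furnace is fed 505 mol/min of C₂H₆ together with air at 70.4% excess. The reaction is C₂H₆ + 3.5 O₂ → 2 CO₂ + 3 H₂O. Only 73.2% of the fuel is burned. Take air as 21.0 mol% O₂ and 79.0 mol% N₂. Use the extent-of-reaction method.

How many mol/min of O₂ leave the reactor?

Stoichiometric O₂ = 3.5 × 505 = 1768 mol/min; O₂ fed = 1768 × 1.704 = 3012 mol/min.
N₂ fed = 3012 × 79/21 = 11330 mol/min.
Fuel reacted = 0.732 × 505 → ξ = 369.7 mol/min.
Outlet (n = n₀ + ν ξ):
  C₂H₆: 505 − 1(369.7) = 135.3
  O₂: 3012 − 3.5(369.7) = 1718
  N₂: 11330 (inert)
  CO₂: 0 + 2(369.7) = 739.3
  H₂O: 0 + 3(369.7) = 1109

1720 mol/min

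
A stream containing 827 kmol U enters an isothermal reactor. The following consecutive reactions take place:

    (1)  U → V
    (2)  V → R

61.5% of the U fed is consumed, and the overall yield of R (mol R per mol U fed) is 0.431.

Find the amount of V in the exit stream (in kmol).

Conversion of U: U consumed = 1ξ₁ = 0.615 × 827 → ξ₁ = 508.6 kmol.
Yield of R: 1ξ₂ / 827 = 0.431 → ξ₂ = 356.4 kmol.
Outlet amounts (n = n₀ + Σ ν·ξ):
  U: 827 − 1(508.6) = 318.4
  V: 0 + 1(508.6) − 1(356.4) = 152.2
  R: 0 + 1(356.4) = 356.4

152 kmol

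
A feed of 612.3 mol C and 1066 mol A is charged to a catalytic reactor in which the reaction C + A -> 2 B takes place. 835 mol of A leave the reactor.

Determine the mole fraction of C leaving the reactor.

For A: n = n₀ − 1ξ → 835 = 1066 − 1ξ, giving ξ = 231 mol.
Outlet amounts (n = n₀ + ν ξ):
  C: 612.3 − 1(231) = 381.3
  A: 1066 − 1(231) = 835
  B: 0 + 2(231) = 462
Total out = 1678 mol; y_C = 381.3 / 1678 = 0.2272.

0.227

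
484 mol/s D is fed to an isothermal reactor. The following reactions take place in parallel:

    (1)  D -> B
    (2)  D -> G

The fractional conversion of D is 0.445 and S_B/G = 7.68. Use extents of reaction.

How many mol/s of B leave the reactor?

Conversion of D: D consumed = 0.445 × 484 = 215.4 mol/s = 1ξ₁ + 1ξ₂.
Selectivity: 1ξ₁ / (1ξ₂) = 7.68 → ξ₁ = 7.68 ξ₂.
Substitute: (1·7.68 + 1) ξ₂ = 215.4 → ξ₂ = 24.81 mol/s, ξ₁ = 190.6 mol/s.
Outlet amounts (n = n₀ + Σ ν·ξ):
  D: 484 − 1(190.6) − 1(24.81) = 268.6
  B: 0 + 1(190.6) = 190.6
  G: 0 + 1(24.81) = 24.81

191 mol/s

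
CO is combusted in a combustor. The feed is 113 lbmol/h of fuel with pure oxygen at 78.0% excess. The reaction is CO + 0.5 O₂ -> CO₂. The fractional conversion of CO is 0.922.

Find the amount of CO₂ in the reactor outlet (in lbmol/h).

Stoichiometric O₂ = 0.5 × 113 = 56.5 lbmol/h; O₂ fed = 56.5 × 1.780 = 100.6 lbmol/h.
Fuel reacted = 0.922 × 113 → ξ = 104.2 lbmol/h.
Outlet (n = n₀ + ν ξ):
  CO: 113 − 1(104.2) = 8.814
  O₂: 100.6 − 0.5(104.2) = 48.48
  CO₂: 0 + 1(104.2) = 104.2

104 lbmol/h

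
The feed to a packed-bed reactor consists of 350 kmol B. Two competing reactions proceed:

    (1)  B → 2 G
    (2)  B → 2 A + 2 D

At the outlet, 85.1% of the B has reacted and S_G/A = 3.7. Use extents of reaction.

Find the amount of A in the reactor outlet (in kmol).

127 kmol

Conversion of B: B consumed = 0.851 × 350 = 297.8 kmol = 1ξ₁ + 1ξ₂.
Selectivity: 2ξ₁ / (2ξ₂) = 3.7 → ξ₁ = 3.7 ξ₂.
Substitute: (1·3.7 + 1) ξ₂ = 297.8 → ξ₂ = 63.37 kmol, ξ₁ = 234.5 kmol.
Outlet amounts (n = n₀ + Σ ν·ξ):
  B: 350 − 1(234.5) − 1(63.37) = 52.15
  G: 0 + 2(234.5) = 469
  A: 0 + 2(63.37) = 126.7
  D: 0 + 2(63.37) = 126.7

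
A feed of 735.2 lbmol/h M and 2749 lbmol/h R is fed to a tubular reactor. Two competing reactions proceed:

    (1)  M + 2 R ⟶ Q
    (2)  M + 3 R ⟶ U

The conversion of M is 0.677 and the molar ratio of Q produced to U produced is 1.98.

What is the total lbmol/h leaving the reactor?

Conversion of M: M consumed = 0.677 × 735.2 = 497.7 lbmol/h = 1ξ₁ + 1ξ₂.
Selectivity: 1ξ₁ / (1ξ₂) = 1.98 → ξ₁ = 1.98 ξ₂.
Substitute: (1·1.98 + 1) ξ₂ = 497.7 → ξ₂ = 167 lbmol/h, ξ₁ = 330.7 lbmol/h.
Outlet amounts (n = n₀ + Σ ν·ξ):
  M: 735.2 − 1(330.7) − 1(167) = 237.5
  R: 2749 − 2(330.7) − 3(167) = 1587
  Q: 0 + 1(330.7) = 330.7
  U: 0 + 1(167) = 167
Total out = 237.5 + 1587 + 330.7 + 167 = 2322 lbmol/h.

2320 lbmol/h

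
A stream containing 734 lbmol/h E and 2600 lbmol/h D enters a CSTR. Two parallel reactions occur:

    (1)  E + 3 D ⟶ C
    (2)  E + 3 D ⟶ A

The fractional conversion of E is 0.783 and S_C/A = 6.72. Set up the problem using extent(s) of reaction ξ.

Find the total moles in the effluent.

Conversion of E: E consumed = 0.783 × 734 = 574.7 lbmol/h = 1ξ₁ + 1ξ₂.
Selectivity: 1ξ₁ / (1ξ₂) = 6.72 → ξ₁ = 6.72 ξ₂.
Substitute: (1·6.72 + 1) ξ₂ = 574.7 → ξ₂ = 74.45 lbmol/h, ξ₁ = 500.3 lbmol/h.
Outlet amounts (n = n₀ + Σ ν·ξ):
  E: 734 − 1(500.3) − 1(74.45) = 159.3
  D: 2600 − 3(500.3) − 3(74.45) = 875.8
  C: 0 + 1(500.3) = 500.3
  A: 0 + 1(74.45) = 74.45
Total out = 159.3 + 875.8 + 500.3 + 74.45 = 1610 lbmol/h.

1610 lbmol/h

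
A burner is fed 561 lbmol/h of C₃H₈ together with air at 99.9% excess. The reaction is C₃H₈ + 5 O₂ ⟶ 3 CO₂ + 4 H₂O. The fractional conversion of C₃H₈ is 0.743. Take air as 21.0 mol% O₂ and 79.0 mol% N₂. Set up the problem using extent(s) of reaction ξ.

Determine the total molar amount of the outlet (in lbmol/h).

27700 lbmol/h

Stoichiometric O₂ = 5 × 561 = 2805 lbmol/h; O₂ fed = 2805 × 1.999 = 5607 lbmol/h.
N₂ fed = 5607 × 79/21 = 21090 lbmol/h.
Fuel reacted = 0.743 × 561 → ξ = 416.8 lbmol/h.
Outlet (n = n₀ + ν ξ):
  C₃H₈: 561 − 1(416.8) = 144.2
  O₂: 5607 − 5(416.8) = 3523
  N₂: 21090 (inert)
  CO₂: 0 + 3(416.8) = 1250
  H₂O: 0 + 4(416.8) = 1667
Total out = 144.2 + 3523 + 21090 + 1250 + 1667 = 27680 lbmol/h.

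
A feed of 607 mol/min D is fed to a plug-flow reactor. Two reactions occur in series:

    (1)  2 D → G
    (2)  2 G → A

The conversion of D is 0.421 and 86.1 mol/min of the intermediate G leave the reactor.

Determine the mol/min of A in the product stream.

20.8 mol/min

Conversion of D: D consumed = 2ξ₁ = 0.421 × 607 → ξ₁ = 127.8 mol/min.
G balance: n_G = 0 + 1ξ₁ − 2ξ₂ = 86.1 → ξ₂ = (1·127.8 − 86.1)/2 = 20.84 mol/min.
Outlet amounts (n = n₀ + Σ ν·ξ):
  D: 607 − 2(127.8) = 351.5
  G: 0 + 1(127.8) − 2(20.84) = 86.1
  A: 0 + 1(20.84) = 20.84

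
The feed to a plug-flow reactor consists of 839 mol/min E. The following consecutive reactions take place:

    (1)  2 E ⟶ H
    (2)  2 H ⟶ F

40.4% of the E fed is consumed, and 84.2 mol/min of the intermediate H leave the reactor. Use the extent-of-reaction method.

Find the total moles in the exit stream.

627 mol/min

Conversion of E: E consumed = 2ξ₁ = 0.404 × 839 → ξ₁ = 169.5 mol/min.
H balance: n_H = 0 + 1ξ₁ − 2ξ₂ = 84.2 → ξ₂ = (1·169.5 − 84.2)/2 = 42.64 mol/min.
Outlet amounts (n = n₀ + Σ ν·ξ):
  E: 839 − 2(169.5) = 500
  H: 0 + 1(169.5) − 2(42.64) = 84.2
  F: 0 + 1(42.64) = 42.64
Total out = 500 + 84.2 + 42.64 = 626.9 mol/min.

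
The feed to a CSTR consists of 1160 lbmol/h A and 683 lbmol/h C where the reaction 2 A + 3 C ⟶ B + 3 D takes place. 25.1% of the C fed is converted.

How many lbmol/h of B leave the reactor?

57.1 lbmol/h

C reacted = 0.251 × 683 = 171.4 lbmol/h; ν_C = −3, so ξ = 171.4/3 = 57.14 lbmol/h.
Outlet amounts (n = n₀ + ν ξ):
  A: 1160 − 2(57.14) = 1046
  C: 683 − 3(57.14) = 511.6
  B: 0 + 1(57.14) = 57.14
  D: 0 + 3(57.14) = 171.4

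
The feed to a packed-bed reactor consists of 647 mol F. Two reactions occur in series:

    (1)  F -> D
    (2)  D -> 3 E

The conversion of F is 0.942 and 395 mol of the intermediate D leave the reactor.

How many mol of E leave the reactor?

Conversion of F: F consumed = 1ξ₁ = 0.942 × 647 → ξ₁ = 609.5 mol.
D balance: n_D = 0 + 1ξ₁ − 1ξ₂ = 395 → ξ₂ = (1·609.5 − 395)/1 = 214.5 mol.
Outlet amounts (n = n₀ + Σ ν·ξ):
  F: 647 − 1(609.5) = 37.53
  D: 0 + 1(609.5) − 1(214.5) = 395
  E: 0 + 3(214.5) = 643.4

643 mol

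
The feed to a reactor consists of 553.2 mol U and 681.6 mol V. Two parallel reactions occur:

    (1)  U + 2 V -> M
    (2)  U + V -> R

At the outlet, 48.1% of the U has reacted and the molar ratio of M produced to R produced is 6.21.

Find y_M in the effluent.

0.31

Conversion of U: U consumed = 0.481 × 553.2 = 266.1 mol = 1ξ₁ + 1ξ₂.
Selectivity: 1ξ₁ / (1ξ₂) = 6.21 → ξ₁ = 6.21 ξ₂.
Substitute: (1·6.21 + 1) ξ₂ = 266.1 → ξ₂ = 36.91 mol, ξ₁ = 229.2 mol.
Outlet amounts (n = n₀ + Σ ν·ξ):
  U: 553.2 − 1(229.2) − 1(36.91) = 287.1
  V: 681.6 − 2(229.2) − 1(36.91) = 186.3
  M: 0 + 1(229.2) = 229.2
  R: 0 + 1(36.91) = 36.91
Total out = 739.5 mol; y_M = 229.2 / 739.5 = 0.3099.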